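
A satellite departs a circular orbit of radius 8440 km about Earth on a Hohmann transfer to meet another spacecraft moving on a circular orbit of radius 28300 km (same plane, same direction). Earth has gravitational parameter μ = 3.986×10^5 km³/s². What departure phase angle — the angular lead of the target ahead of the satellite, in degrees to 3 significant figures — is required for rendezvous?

Semi-major axis of the transfer orbit: a_t = (8440 + 28300)/2 = 18370 km.
The half-period of the transfer ellipse is t = π√(a_t³/μ) = 12390 s.
Target angular speed ω₂ = √(μ/r₂³) = 1.326×10^-4 rad/s.
Angle swept by the target during transfer: ω₂·t = 1.643 rad = 94.14°.
The satellite traverses 180° on the transfer ellipse, so the target must lead by 180° − 94.14° = 85.9°.

φ = 85.9°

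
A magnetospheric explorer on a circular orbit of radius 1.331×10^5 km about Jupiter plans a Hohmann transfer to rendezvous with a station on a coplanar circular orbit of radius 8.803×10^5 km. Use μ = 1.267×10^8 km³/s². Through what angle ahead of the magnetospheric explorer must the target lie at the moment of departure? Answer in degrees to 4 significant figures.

The Hohmann ellipse has a_t = (r₁ + r₂)/2 = 5.067×10^5 km.
Transfer time t = π√(a_t³/μ) = 1.0067×10^5 s.
Target angular speed ω₂ = √(μ/r₂³) = 1.3628×10^-5 rad/s.
Angle swept by the target during transfer: ω₂·t = 1.372 rad = 78.61°.
The magnetospheric explorer traverses 180° on the transfer ellipse, so the target must lead by 180° − 78.61° = 101.4°.

φ = 101.4°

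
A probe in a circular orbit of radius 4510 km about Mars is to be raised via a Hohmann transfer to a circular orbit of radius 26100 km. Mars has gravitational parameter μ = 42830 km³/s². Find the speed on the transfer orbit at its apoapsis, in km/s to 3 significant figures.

v = 0.695 km/s

The Hohmann ellipse has a_t = (r₁ + r₂)/2 = 15305 km.
The apoapsis of the transfer ellipse is at r = 26100 km.
From the vis-viva equation, v = √[μ(2/r − 1/a_t)] = 0.6954 km/s.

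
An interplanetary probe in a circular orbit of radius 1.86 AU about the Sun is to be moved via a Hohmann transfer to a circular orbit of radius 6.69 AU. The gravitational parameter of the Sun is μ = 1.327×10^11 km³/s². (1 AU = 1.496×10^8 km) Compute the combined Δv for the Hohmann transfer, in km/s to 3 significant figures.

In km: r₁ = 1.86 × 1.496×10^8 = 2.78256×10^8 km; r₂ = 6.69 × 1.496×10^8 = 1.000824×10^9 km.
Semi-major axis of the transfer orbit: a_t = (2.78256×10^8 + 1.000824×10^9)/2 = 6.3954×10^8 km.
Circular speed at r₁: v₁ = √(μ/r₁) = √(1.327×10^11/2.78256×10^8) = 21.8380 km/s.
Transfer-orbit speed at r₁ (vis-viva equation): v_p = √[μ(2/r₁ − 1/a_t)] = 27.3186 km/s.
First burn Δv₁ = |v_p − v₁| = 5.4806 km/s.
Circular speed at r₂: v₂ = √(μ/r₂) = 11.5148 km/s.
Transfer-orbit speed at r₂: v_a = √[μ(2/r₂ − 1/a_t)] = 7.59530 km/s.
Second burn Δv₂ = |v₂ − v_a| = 3.9195 km/s.
Δv = Δv₁ + Δv₂ = 5.4806 + 3.9195 = 9.400 km/s.

Δv = 9.40 km/s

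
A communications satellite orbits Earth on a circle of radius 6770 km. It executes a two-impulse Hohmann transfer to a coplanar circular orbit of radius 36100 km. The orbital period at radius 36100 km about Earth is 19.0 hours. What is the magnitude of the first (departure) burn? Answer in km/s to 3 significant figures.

From Kepler's third law T² = 4π²r³/μ at r = 36100 km, T = 19.0 hours = 19.0 × 3600 s = 68400 s: μ = 4π²r³/T² = 3.96980×10^5 km³/s².
Semi-major axis of the transfer orbit: a_t = (6770 + 36100)/2 = 21435 km.
Circular speed at r = 6770 km: v_c = √(μ/r) = 7.658 km/s.
Transfer-orbit speed at the same r (vis-viva, a = a_t): v_t = √[μ(2/r − 1/a_t)] = 9.938 km/s.
Δv₁ = |v_t − v_c| = |9.938 − 7.658| = 2.280 km/s.

Δv₁ = 2.28 km/s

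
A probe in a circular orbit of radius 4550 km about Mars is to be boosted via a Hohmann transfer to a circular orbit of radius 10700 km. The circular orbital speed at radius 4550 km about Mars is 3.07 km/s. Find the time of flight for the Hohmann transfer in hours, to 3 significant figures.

From the circular-orbit relation v² = μ/r at r = 4550 km: μ = v²r = (3.07)² × 4550 = 42883.3 km³/s².
The Hohmann ellipse has a_t = (r₁ + r₂)/2 = 7625 km.
By Kepler's third law the transfer-orbit period is T = 2π√(a_t³/μ), so t = T/2 = 10100 s.
Converting: 10100 s ÷ 3600 s/hour = 2.81 hours.

t = 2.81 hours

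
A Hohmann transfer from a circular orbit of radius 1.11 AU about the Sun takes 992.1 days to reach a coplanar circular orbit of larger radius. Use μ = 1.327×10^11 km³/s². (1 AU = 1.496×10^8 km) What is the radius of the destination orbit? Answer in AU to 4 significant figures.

In km: r₁ = 1.11 × 1.496×10^8 = 1.66056×10^8 km.
Transfer time t = 992.1 days = 8.571744×10^7 s, and t = π√(a_t³/μ).
So a_t = (μ t²/π²)^(1/3) = (1.327×10^11 × (8.571744×10^7)² / π²)^(1/3) = 4.6228×10^8 km.
Since a_t = (r₁ + r₂)/2, r₂ = 2a_t − r₁ = 2×4.6228×10^8 − 1.66056×10^8 = 7.58504×10^8 km.
In AU: r₂ = 7.58504×10^8 / 1.496×10^8 = 5.070 AU.

r₂ = 5.070 AU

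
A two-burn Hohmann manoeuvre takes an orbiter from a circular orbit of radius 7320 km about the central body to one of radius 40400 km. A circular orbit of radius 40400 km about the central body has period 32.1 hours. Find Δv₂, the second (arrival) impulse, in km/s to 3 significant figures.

From Kepler's third law T² = 4π²r³/μ at r = 40400 km, T = 32.1 hours = 32.1 × 3600 s = 1.1556×10^5 s: μ = 4π²r³/T² = 1.94935×10^5 km³/s².
The Hohmann ellipse has a_t = (r₁ + r₂)/2 = 23860 km.
Circular speed at r = 40400 km: v_c = √(μ/r) = 2.1966 km/s.
Vis-viva on the transfer ellipse at r = 40400 km gives v_t = √[μ(2/r − 1/a_t)] = 1.2167 km/s.
Δv₂ = |v_t − v_c| = |1.2167 − 2.1966| = 0.9799 km/s.

Δv₂ = 0.980 km/s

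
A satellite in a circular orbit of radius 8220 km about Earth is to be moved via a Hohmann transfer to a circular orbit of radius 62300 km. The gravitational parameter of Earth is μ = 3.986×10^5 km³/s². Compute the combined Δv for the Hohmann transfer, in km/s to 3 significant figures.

Δv = 3.60 km/s

Semi-major axis of the transfer orbit: a_t = (8220 + 62300)/2 = 35260 km.
At r₁ the circular-orbit speed is v₁ = √(μ/r₁) = 6.9636 km/s.
On the transfer ellipse at r₁, v² = μ(2/r − 1/a) gives v_p = √[μ(2/r₁ − 1/a_t)] = 9.2563 km/s.
First burn Δv₁ = |v_p − v₁| = 2.293 km/s.
At r₂, v₂ = √(μ/r₂) = 2.529 km/s.
Transfer-orbit speed at r₂: v_a = √[μ(2/r₂ − 1/a_t)] = 1.221 km/s.
Second burn Δv₂ = |v₂ − v_a| = 1.308 km/s.
Δv = Δv₁ + Δv₂ = 2.293 + 1.308 = 3.601 km/s.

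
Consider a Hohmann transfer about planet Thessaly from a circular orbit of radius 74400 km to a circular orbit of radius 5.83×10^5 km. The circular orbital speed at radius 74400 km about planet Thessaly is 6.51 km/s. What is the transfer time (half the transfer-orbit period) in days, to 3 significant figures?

t = 3.86 days

From the circular-orbit relation v² = μ/r at r = 74400 km: μ = v²r = (6.51)² × 74400 = 3.15308×10^6 km³/s².
Semi-major axis of the transfer orbit: a_t = (74400 + 5.830×10^5)/2 = 3.287×10^5 km.
By Kepler's third law the transfer-orbit period is T = 2π√(a_t³/μ), so t = T/2 = 3.334×10^5 s.
Converting: 3.334×10^5 s ÷ 86400 s/day = 3.86 days.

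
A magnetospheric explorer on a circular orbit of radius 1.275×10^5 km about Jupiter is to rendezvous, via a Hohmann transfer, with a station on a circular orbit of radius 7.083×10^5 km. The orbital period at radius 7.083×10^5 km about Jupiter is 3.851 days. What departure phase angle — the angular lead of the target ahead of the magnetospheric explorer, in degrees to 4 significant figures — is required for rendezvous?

From Kepler's third law T² = 4π²r³/μ at r = 7.083×10^5 km, T = 3.851 days = 3.851 × 86400 s = 3.327264×10^5 s: μ = 4π²r³/T² = 1.26718×10^8 km³/s².
Semi-major axis of the transfer orbit: a_t = (1.275×10^5 + 7.083×10^5)/2 = 4.179×10^5 km.
Transfer time t = π√(a_t³/μ) = 75394.6 s.
Target angular speed ω₂ = √(μ/r₂³) = 1.88839×10^-5 rad/s.
Angle swept by the target during transfer: ω₂·t = 1.4237 rad = 81.57°.
The magnetospheric explorer traverses 180° on the transfer ellipse, so the target must lead by 180° − 81.57° = 98.43°.

φ = 98.43°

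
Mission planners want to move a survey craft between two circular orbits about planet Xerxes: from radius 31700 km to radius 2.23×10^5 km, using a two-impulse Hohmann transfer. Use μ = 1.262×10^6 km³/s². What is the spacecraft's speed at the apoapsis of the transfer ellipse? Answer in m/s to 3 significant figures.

v = 1190 m/s

The Hohmann ellipse has a_t = (r₁ + r₂)/2 = 1.2735×10^5 km.
At apoapsis, r = 2.230×10^5 km.
From the vis-viva equation, v = √[μ(2/r − 1/a_t)] = 1.187 km/s.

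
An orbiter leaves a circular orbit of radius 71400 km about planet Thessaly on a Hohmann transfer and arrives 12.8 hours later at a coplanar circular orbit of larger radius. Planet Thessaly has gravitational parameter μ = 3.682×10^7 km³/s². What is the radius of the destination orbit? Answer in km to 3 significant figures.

Transfer time t = 12.8 hours = 46080 s, and t = π√(a_t³/μ).
So a_t = (μ t²/π²)^(1/3) = (3.682×10^7 × (46080)² / π²)^(1/3) = 1.9934×10^5 km.
Since a_t = (r₁ + r₂)/2, r₂ = 2a_t − r₁ = 2×1.9934×10^5 − 71400 = 3.2728×10^5 km.

r₂ = 3.27×10^5 km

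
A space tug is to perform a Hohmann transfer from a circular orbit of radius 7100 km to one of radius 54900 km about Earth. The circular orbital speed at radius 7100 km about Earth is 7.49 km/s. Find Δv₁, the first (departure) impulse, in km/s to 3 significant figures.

Δv₁ = 2.48 km/s

From the circular-orbit relation v² = μ/r at r = 7100 km: μ = v²r = (7.49)² × 7100 = 3.98311×10^5 km³/s².
Semi-major axis of the transfer orbit: a_t = (7100 + 54900)/2 = 31000 km.
Circular speed at r = 7100 km: v_c = √(μ/r) = 7.490 km/s.
Vis-viva on the transfer ellipse at r = 7100 km gives v_t = √[μ(2/r − 1/a_t)] = 9.968 km/s.
Δv₁ = |v_t − v_c| = |9.968 − 7.490| = 2.478 km/s.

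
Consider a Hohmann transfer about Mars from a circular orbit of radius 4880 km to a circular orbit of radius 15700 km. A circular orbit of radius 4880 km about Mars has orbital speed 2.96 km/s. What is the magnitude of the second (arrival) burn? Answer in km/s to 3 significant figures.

From the circular-orbit relation v² = μ/r at r = 4880 km: μ = v²r = (2.96)² × 4880 = 42756.6 km³/s².
Transfer-ellipse semi-major axis a_t = (r₁ + r₂)/2 = (4880 + 15700)/2 = 10290 km.
Circular speed at r = 15700 km: v_c = √(μ/r) = 1.6503 km/s.
Transfer-orbit speed at the same r (vis-viva, a = a_t): v_t = √[μ(2/r − 1/a_t)] = 1.1365 km/s.
Δv₂ = |v_t − v_c| = |1.1365 − 1.6503| = 0.5138 km/s.

Δv₂ = 0.514 km/s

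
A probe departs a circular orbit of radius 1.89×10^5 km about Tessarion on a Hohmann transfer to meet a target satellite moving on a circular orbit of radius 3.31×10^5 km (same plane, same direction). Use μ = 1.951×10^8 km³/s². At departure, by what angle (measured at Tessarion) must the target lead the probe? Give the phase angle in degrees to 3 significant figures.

Transfer-ellipse semi-major axis a_t = (r₁ + r₂)/2 = (1.890×10^5 + 3.310×10^5)/2 = 2.600×10^5 km.
The half-period of the transfer ellipse is t = π√(a_t³/μ) = 29820 s.
The target's mean motion on its circular orbit is ω₂ = √(μ/r₂³) = 7.335×10^-5 rad/s.
Angle swept by the target during transfer: ω₂·t = 2.187 rad = 125.3°.
Arrival is 180° from departure on the ellipse, so φ = 180° − 125.3° = 54.7°.

φ = 54.7°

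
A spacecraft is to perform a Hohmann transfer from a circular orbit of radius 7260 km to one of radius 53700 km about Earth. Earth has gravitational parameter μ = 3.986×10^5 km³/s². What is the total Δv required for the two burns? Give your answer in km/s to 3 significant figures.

Δv = 3.82 km/s

The Hohmann ellipse has a_t = (r₁ + r₂)/2 = 30480 km.
At r₁ the circular-orbit speed is v₁ = √(μ/r₁) = 7.410 km/s.
On the transfer ellipse at r₁, vis-viva equation gives v_p = √[μ(2/r₁ − 1/a_t)] = 9.835 km/s.
First burn Δv₁ = |v_p − v₁| = 2.425 km/s.
Circular speed at r₂: v₂ = √(μ/r₂) = 2.7245 km/s.
Transfer-orbit speed at r₂: v_a = √[μ(2/r₂ − 1/a_t)] = 1.3297 km/s.
Second burn Δv₂ = |v₂ − v_a| = 1.395 km/s.
Total Δv = Δv₁ + Δv₂ = 3.820 km/s.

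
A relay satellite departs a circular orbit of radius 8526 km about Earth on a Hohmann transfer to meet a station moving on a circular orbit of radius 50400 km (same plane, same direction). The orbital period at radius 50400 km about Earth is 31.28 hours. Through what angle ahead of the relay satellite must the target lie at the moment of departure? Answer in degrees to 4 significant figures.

φ = 99.55°

From Kepler's third law T² = 4π²r³/μ at r = 50400 km, T = 31.28 hours = 31.28 × 3600 s = 1.12608×10^5 s: μ = 4π²r³/T² = 3.98578×10^5 km³/s².
Semi-major axis of the transfer orbit: a_t = (8526 + 50400)/2 = 29463 km.
The half-period of the transfer ellipse is t = π√(a_t³/μ) = 25166 s.
The target's mean motion on its circular orbit is ω₂ = √(μ/r₂³) = 5.5797×10^-5 rad/s.
Angle swept by the target during transfer: ω₂·t = 1.4042 rad = 80.45°.
Arrival is 180° from departure on the ellipse, so φ = 180° − 80.45° = 99.55°.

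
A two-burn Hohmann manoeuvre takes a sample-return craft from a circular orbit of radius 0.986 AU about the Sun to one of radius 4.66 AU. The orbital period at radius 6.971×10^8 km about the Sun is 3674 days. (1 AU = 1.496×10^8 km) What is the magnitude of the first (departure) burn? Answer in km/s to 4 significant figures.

From Kepler's third law T² = 4π²r³/μ at r = 6.971×10^8 km, T = 3674 days = 3674 × 86400 s = 3.174336×10^8 s: μ = 4π²r³/T² = 1.32721×10^11 km³/s².
In km: r₁ = 0.986 × 1.496×10^8 = 1.475056×10^8 km; r₂ = 4.66 × 1.496×10^8 = 6.97136×10^8 km.
Semi-major axis of the transfer orbit: a_t = (1.475056×10^8 + 6.97136×10^8)/2 = 4.223208×10^8 km.
On the circular orbit at r = 1.475056×10^8 km, v_c = √(μ/r) = 29.996 km/s.
Transfer-orbit speed at the same r (vis-viva, a = a_t): v_t = √[μ(2/r − 1/a_t)] = 38.539 km/s.
Δv₁ = |v_t − v_c| = |38.539 − 29.996| = 8.543 km/s.

Δv₁ = 8.543 km/s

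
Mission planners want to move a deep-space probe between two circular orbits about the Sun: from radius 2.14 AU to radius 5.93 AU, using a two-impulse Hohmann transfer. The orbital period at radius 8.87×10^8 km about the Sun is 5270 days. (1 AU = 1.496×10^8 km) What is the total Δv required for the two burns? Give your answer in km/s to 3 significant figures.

From Kepler's third law T² = 4π²r³/μ at r = 8.87×10^8 km, T = 5270 days = 5270 × 86400 s = 4.55328×10^8 s: μ = 4π²r³/T² = 1.32887×10^11 km³/s².
In km: r₁ = 2.14 × 1.496×10^8 = 3.20144×10^8 km; r₂ = 5.93 × 1.496×10^8 = 8.87128×10^8 km.
Transfer-ellipse semi-major axis a_t = (r₁ + r₂)/2 = (3.20144×10^8 + 8.87128×10^8)/2 = 6.03636×10^8 km.
At r₁ the circular-orbit speed is v₁ = √(μ/r₁) = 20.374 km/s.
On the transfer ellipse at r₁, v² = μ(2/r − 1/a) gives v_p = √[μ(2/r₁ − 1/a_t)] = 24.699 km/s.
First burn Δv₁ = |v_p − v₁| = 4.325 km/s.
Circular speed at r₂: v₂ = √(μ/r₂) = 12.239 km/s.
Transfer-orbit speed at r₂: v_a = √[μ(2/r₂ − 1/a_t)] = 8.9132 km/s.
Second burn Δv₂ = |v₂ − v_a| = 3.326 km/s.
Δv = Δv₁ + Δv₂ = 4.325 + 3.326 = 7.651 km/s.

Δv = 7.65 km/s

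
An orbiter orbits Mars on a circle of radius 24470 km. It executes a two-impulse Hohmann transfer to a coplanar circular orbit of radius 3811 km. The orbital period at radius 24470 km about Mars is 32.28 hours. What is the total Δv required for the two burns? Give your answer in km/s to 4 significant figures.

Δv = 1.694 km/s

From Kepler's third law T² = 4π²r³/μ at r = 24470 km, T = 32.28 hours = 32.28 × 3600 s = 1.16208×10^5 s: μ = 4π²r³/T² = 42834.1 km³/s².
Semi-major axis of the transfer orbit: a_t = (24470 + 3811)/2 = 14140.5 km.
At r₁ the circular-orbit speed is v₁ = √(μ/r₁) = 1.32305 km/s.
On the transfer ellipse at r₁, vis-viva gives v_a = √[μ(2/r₁ − 1/a_t)] = 0.686855 km/s.
First burn Δv₁ = |v_a − v₁| = 0.6362 km/s.
At r₂, v₂ = √(μ/r₂) = 3.3526 km/s.
Transfer-orbit speed at r₂: v_p = √[μ(2/r₂ − 1/a_t)] = 4.4102 km/s.
Second burn Δv₂ = |v₂ − v_p| = 1.058 km/s.
Total Δv = Δv₁ + Δv₂ = 1.694 km/s.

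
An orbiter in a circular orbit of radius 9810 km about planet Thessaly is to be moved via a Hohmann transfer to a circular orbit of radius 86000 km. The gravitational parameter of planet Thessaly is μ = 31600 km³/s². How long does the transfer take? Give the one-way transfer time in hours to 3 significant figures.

Transfer-ellipse semi-major axis a_t = (r₁ + r₂)/2 = (9810 + 86000)/2 = 47905 km.
By Kepler's third law the transfer-orbit period is T = 2π√(a_t³/μ), so t = T/2 = 1.853×10^5 s.
Converting: 1.853×10^5 s ÷ 3600 s/hour = 51.5 hours.

t = 51.5 hours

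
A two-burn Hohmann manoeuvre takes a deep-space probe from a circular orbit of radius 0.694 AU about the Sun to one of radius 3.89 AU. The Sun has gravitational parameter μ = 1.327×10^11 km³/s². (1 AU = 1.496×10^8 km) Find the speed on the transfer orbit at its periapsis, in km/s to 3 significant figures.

In km: r₁ = 0.694 × 1.496×10^8 = 1.038224×10^8 km; r₂ = 3.89 × 1.496×10^8 = 5.81944×10^8 km.
Semi-major axis of the transfer orbit: a_t = (1.038224×10^8 + 5.81944×10^8)/2 = 3.428832×10^8 km.
At periapsis, r = 1.038224×10^8 km.
From the vis-viva equation, v = √[μ(2/r − 1/a_t)] = 46.58 km/s.

v = 46.6 km/s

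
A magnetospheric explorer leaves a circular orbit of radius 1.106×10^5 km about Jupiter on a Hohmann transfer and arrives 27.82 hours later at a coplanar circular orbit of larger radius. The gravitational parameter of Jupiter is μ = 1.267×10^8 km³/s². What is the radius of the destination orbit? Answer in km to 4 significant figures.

r₂ = 8.993×10^5 km

Transfer time t = 27.82 hours = 1.00152×10^5 s, and t = π√(a_t³/μ).
So a_t = (μ t²/π²)^(1/3) = (1.267×10^8 × (1.00152×10^5)² / π²)^(1/3) = 5.0497×10^5 km.
Since a_t = (r₁ + r₂)/2, r₂ = 2a_t − r₁ = 2×5.0497×10^5 − 1.106×10^5 = 8.9934×10^5 km.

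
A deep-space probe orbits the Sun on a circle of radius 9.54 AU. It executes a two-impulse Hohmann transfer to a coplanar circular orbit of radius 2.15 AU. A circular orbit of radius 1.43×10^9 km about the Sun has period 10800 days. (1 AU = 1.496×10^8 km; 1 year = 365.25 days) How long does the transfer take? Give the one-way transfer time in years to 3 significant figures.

t = 7.07 years

From Kepler's third law T² = 4π²r³/μ at r = 1.43×10^9 km, T = 10800 days = 10800 × 86400 s = 9.3312×10^8 s: μ = 4π²r³/T² = 1.32585×10^11 km³/s².
In km: r₁ = 9.54 × 1.496×10^8 = 1.427184×10^9 km; r₂ = 2.15 × 1.496×10^8 = 3.2164×10^8 km.
The Hohmann ellipse has a_t = (r₁ + r₂)/2 = 8.74412×10^8 km.
Transfer time t = π√(a_t³/μ) = π√((8.74412×10^8)³ / 1.32585×10^11) = 2.231×10^8 s.
Converting: 2.231×10^8 s ÷ 3.15576×10^7 s/year (365.25 × 86400) = 7.07 years.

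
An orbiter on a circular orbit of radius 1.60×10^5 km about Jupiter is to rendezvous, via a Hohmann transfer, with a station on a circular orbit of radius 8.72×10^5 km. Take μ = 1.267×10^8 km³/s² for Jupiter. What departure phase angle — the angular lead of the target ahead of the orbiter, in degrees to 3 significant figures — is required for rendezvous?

φ = 98.1°

Semi-major axis of the transfer orbit: a_t = (1.600×10^5 + 8.720×10^5)/2 = 5.160×10^5 km.
Transfer time t = π√(a_t³/μ) = 1.03451×10^5 s.
Target angular speed ω₂ = √(μ/r₂³) = 1.38234×10^-5 rad/s.
Angle swept by the target during transfer: ω₂·t = 1.43004 rad = 81.94°.
Arrival is 180° from departure on the ellipse, so φ = 180° − 81.94° = 98.1°.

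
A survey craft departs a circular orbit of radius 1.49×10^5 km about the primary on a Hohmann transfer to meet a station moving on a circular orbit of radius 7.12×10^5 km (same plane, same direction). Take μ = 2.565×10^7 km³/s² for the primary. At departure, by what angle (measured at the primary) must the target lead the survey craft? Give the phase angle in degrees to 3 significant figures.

φ = 95.4°

Transfer-ellipse semi-major axis a_t = (r₁ + r₂)/2 = (1.490×10^5 + 7.120×10^5)/2 = 4.305×10^5 km.
The half-period of the transfer ellipse is t = π√(a_t³/μ) = 1.752×10^5 s.
The target's mean motion on its circular orbit is ω₂ = √(μ/r₂³) = 8.430×10^-6 rad/s.
Angle swept by the target during transfer: ω₂·t = 1.477 rad = 84.63°.
Arrival is 180° from departure on the ellipse, so φ = 180° − 84.63° = 95.4°.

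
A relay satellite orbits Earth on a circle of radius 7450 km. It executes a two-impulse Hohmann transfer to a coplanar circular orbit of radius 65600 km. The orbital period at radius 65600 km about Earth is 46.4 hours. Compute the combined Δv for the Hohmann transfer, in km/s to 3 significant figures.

From Kepler's third law T² = 4π²r³/μ at r = 65600 km, T = 46.4 hours = 46.4 × 3600 s = 1.6704×10^5 s: μ = 4π²r³/T² = 3.99420×10^5 km³/s².
Transfer-ellipse semi-major axis a_t = (r₁ + r₂)/2 = (7450 + 65600)/2 = 36525 km.
Circular speed at r₁: v₁ = √(μ/r₁) = √(3.99420×10^5/7450) = 7.322 km/s.
Transfer-orbit speed at r₁ (vis-viva equation): v_p = √[μ(2/r₁ − 1/a_t)] = 9.813 km/s.
First burn Δv₁ = |v_p − v₁| = 2.491 km/s.
At r₂, v₂ = √(μ/r₂) = 2.4675 km/s.
Transfer-orbit speed at r₂: v_a = √[μ(2/r₂ − 1/a_t)] = 1.1144 km/s.
Second burn Δv₂ = |v₂ − v_a| = 1.353 km/s.
Δv = Δv₁ + Δv₂ = 2.491 + 1.353 = 3.844 km/s.

Δv = 3.84 km/s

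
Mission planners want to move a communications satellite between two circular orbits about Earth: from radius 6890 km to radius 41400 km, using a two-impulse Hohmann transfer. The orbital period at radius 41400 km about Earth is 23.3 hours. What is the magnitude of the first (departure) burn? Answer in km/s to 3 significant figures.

Δv₁ = 2.35 km/s

From Kepler's third law T² = 4π²r³/μ at r = 41400 km, T = 23.3 hours = 23.3 × 3600 s = 83880 s: μ = 4π²r³/T² = 3.98147×10^5 km³/s².
Transfer-ellipse semi-major axis a_t = (r₁ + r₂)/2 = (6890 + 41400)/2 = 24145 km.
On the circular orbit at r = 6890 km, v_c = √(μ/r) = 7.602 km/s.
Vis-viva on the transfer ellipse at r = 6890 km gives v_t = √[μ(2/r − 1/a_t)] = 9.954 km/s.
Δv₁ = |v_t − v_c| = |9.954 − 7.602| = 2.352 km/s.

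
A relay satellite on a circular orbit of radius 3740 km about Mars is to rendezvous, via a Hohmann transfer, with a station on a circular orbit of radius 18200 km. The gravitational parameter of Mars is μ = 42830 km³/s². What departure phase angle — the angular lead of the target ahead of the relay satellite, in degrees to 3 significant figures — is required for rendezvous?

φ = 95.8°

Transfer-ellipse semi-major axis a_t = (r₁ + r₂)/2 = (3740 + 18200)/2 = 10970 km.
The half-period of the transfer ellipse is t = π√(a_t³/μ) = 17441.6 s.
Target angular speed ω₂ = √(μ/r₂³) = 8.42882×10^-5 rad/s.
Angle swept by the target during transfer: ω₂·t = 1.4701 rad = 84.23°.
The relay satellite traverses 180° on the transfer ellipse, so the target must lead by 180° − 84.23° = 95.8°.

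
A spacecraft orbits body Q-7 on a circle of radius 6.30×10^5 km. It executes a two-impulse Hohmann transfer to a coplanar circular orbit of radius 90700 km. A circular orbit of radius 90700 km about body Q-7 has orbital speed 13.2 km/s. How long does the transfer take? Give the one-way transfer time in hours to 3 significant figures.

From the circular-orbit relation v² = μ/r at r = 90700 km: μ = v²r = (13.2)² × 90700 = 1.58036×10^7 km³/s².
Semi-major axis of the transfer orbit: a_t = (6.300×10^5 + 90700)/2 = 3.6035×10^5 km.
By Kepler's third law the transfer-orbit period is T = 2π√(a_t³/μ), so t = T/2 = 1.709×10^5 s.
Converting: 1.709×10^5 s ÷ 3600 s/hour = 47.5 hours.

t = 47.5 hours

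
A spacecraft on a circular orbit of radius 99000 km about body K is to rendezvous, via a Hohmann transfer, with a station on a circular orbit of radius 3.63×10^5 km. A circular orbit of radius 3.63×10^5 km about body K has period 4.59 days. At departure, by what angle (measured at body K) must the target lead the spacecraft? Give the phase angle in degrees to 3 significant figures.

φ = 88.6°

From Kepler's third law T² = 4π²r³/μ at r = 3.63×10^5 km, T = 4.59 days = 4.59 × 86400 s = 3.96576×10^5 s: μ = 4π²r³/T² = 1.20068×10^7 km³/s².
Transfer-ellipse semi-major axis a_t = (r₁ + r₂)/2 = (99000 + 3.630×10^5)/2 = 2.310×10^5 km.
Transfer time t = π√(a_t³/μ) = 1.00659×10^5 s.
The target's mean motion on its circular orbit is ω₂ = √(μ/r₂³) = 1.58436×10^-5 rad/s.
Angle swept by the target during transfer: ω₂·t = 1.5948 rad = 91.38°.
The spacecraft traverses 180° on the transfer ellipse, so the target must lead by 180° − 91.38° = 88.6°.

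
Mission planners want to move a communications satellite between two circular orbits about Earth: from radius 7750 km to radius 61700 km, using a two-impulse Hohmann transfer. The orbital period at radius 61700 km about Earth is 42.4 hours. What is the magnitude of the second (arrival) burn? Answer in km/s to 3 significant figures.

From Kepler's third law T² = 4π²r³/μ at r = 61700 km, T = 42.4 hours = 42.4 × 3600 s = 1.5264×10^5 s: μ = 4π²r³/T² = 3.97996×10^5 km³/s².
Semi-major axis of the transfer orbit: a_t = (7750 + 61700)/2 = 34725 km.
On the circular orbit at r = 61700 km, v_c = √(μ/r) = 2.540 km/s.
Transfer-orbit speed at the same r (vis-viva, a = a_t): v_t = √[μ(2/r − 1/a_t)] = 1.200 km/s.
Δv₂ = |v_t − v_c| = |1.200 − 2.540| = 1.340 km/s.

Δv₂ = 1.34 km/s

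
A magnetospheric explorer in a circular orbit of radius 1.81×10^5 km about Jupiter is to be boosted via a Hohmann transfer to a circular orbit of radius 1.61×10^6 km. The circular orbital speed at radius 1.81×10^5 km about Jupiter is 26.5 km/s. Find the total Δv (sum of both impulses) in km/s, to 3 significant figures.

From the circular-orbit relation v² = μ/r at r = 1.81×10^5 km: μ = v²r = (26.5)² × 1.81×10^5 = 1.27107×10^8 km³/s².
Transfer-ellipse semi-major axis a_t = (r₁ + r₂)/2 = (1.810×10^5 + 1.610×10^6)/2 = 8.955×10^5 km.
Circular speed at r₁: v₁ = √(μ/r₁) = √(1.27107×10^8/1.810×10^5) = 26.500 km/s.
Transfer-orbit speed at r₁ (v² = μ(2/r − 1/a)): v_p = √[μ(2/r₁ − 1/a_t)] = 35.533 km/s.
First burn Δv₁ = |v_p − v₁| = 9.033 km/s.
At r₂, v₂ = √(μ/r₂) = 8.8853 km/s.
Transfer-orbit speed at r₂: v_a = √[μ(2/r₂ − 1/a_t)] = 3.9946 km/s.
Second burn Δv₂ = |v₂ − v_a| = 4.891 km/s.
Δv = Δv₁ + Δv₂ = 9.033 + 4.891 = 13.92 km/s.

Δv = 13.9 km/s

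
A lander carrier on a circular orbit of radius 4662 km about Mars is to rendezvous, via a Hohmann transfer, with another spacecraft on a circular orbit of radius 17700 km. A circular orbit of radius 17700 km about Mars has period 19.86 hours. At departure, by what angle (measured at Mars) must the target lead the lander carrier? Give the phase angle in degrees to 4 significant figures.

From Kepler's third law T² = 4π²r³/μ at r = 17700 km, T = 19.86 hours = 19.86 × 3600 s = 71496 s: μ = 4π²r³/T² = 42826.8 km³/s².
Transfer-ellipse semi-major axis a_t = (r₁ + r₂)/2 = (4662 + 17700)/2 = 11181 km.
Transfer time t = π√(a_t³/μ) = 17948 s.
The target's mean motion on its circular orbit is ω₂ = √(μ/r₂³) = 8.7882×10^-5 rad/s.
Angle swept by the target during transfer: ω₂·t = 1.5773 rad = 90.37°.
Arrival is 180° from departure on the ellipse, so φ = 180° − 90.37° = 89.63°.

φ = 89.63°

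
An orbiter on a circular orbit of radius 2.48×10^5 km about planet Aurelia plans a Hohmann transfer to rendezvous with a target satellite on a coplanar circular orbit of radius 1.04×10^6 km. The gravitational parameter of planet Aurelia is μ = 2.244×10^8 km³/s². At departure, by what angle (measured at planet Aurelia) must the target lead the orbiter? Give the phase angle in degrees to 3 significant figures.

φ = 92.3°

Transfer-ellipse semi-major axis a_t = (r₁ + r₂)/2 = (2.480×10^5 + 1.040×10^6)/2 = 6.440×10^5 km.
Transfer time t = π√(a_t³/μ) = 1.0838×10^5 s.
Target angular speed ω₂ = √(μ/r₂³) = 1.4124×10^-5 rad/s.
Angle swept by the target during transfer: ω₂·t = 1.5308 rad = 87.71°.
The orbiter traverses 180° on the transfer ellipse, so the target must lead by 180° − 87.71° = 92.3°.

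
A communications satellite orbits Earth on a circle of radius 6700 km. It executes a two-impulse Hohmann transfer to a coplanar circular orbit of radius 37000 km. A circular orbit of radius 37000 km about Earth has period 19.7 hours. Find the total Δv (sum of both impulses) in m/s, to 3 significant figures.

Δv = 3780 m/s

From Kepler's third law T² = 4π²r³/μ at r = 37000 km, T = 19.7 hours = 19.7 × 3600 s = 70920 s: μ = 4π²r³/T² = 3.97583×10^5 km³/s².
Transfer-ellipse semi-major axis a_t = (r₁ + r₂)/2 = (6700 + 37000)/2 = 21850 km.
At r₁ the circular-orbit speed is v₁ = √(μ/r₁) = 7.7033 km/s.
On the transfer ellipse at r₁, vis-viva equation gives v_p = √[μ(2/r₁ − 1/a_t)] = 10.024 km/s.
First burn Δv₁ = |v_p − v₁| = 2.321 km/s.
At r₂, v₂ = √(μ/r₂) = 3.278 km/s.
Transfer-orbit speed at r₂: v_a = √[μ(2/r₂ − 1/a_t)] = 1.815 km/s.
Second burn Δv₂ = |v₂ − v_a| = 1.463 km/s.
Δv = Δv₁ + Δv₂ = 2.321 + 1.463 = 3.784 km/s.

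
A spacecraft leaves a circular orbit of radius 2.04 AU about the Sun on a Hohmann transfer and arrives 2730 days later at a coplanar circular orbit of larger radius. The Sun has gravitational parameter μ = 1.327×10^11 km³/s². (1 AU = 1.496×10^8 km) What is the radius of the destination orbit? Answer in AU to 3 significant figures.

r₂ = 10.1 AU

In km: r₁ = 2.04 × 1.496×10^8 = 3.05184×10^8 km.
Transfer time t = 2730 days = 2.35872×10^8 s, and t = π√(a_t³/μ).
So a_t = (μ t²/π²)^(1/3) = (1.327×10^11 × (2.35872×10^8)² / π²)^(1/3) = 9.0777×10^8 km.
Since a_t = (r₁ + r₂)/2, r₂ = 2a_t − r₁ = 2×9.0777×10^8 − 3.05184×10^8 = 1.510356×10^9 km.
In AU: r₂ = 1.510356×10^9 / 1.496×10^8 = 10.1 AU.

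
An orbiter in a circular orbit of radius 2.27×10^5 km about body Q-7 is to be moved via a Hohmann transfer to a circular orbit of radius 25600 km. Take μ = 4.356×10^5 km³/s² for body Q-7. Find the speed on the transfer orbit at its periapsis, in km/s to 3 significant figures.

The Hohmann ellipse has a_t = (r₁ + r₂)/2 = 1.263×10^5 km.
The periapsis of the transfer ellipse is at r = 25600 km.
Vis-viva: v = √[μ(2/r − 1/a_t)] = √[4.356×10^5 × (2/25600 − 1/1.263×10^5)] = 5.530 km/s.

v = 5.53 km/s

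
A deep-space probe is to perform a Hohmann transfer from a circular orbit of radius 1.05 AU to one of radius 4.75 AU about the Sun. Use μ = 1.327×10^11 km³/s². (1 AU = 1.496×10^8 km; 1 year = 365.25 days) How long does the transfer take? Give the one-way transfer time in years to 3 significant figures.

In km: r₁ = 1.05 × 1.496×10^8 = 1.5708×10^8 km; r₂ = 4.75 × 1.496×10^8 = 7.106×10^8 km.
Transfer-ellipse semi-major axis a_t = (r₁ + r₂)/2 = (1.5708×10^8 + 7.106×10^8)/2 = 4.3384×10^8 km.
Transfer time t = π√(a_t³/μ) = π√((4.3384×10^8)³ / 1.327×10^11) = 7.793×10^7 s.
Converting: 7.793×10^7 s ÷ 3.15576×10^7 s/year (365.25 × 86400) = 2.47 years.

t = 2.47 years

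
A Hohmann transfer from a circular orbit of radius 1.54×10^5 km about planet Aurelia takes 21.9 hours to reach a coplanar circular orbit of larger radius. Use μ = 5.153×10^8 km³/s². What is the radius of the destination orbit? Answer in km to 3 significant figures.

Transfer time t = 21.9 hours = 78840 s, and t = π√(a_t³/μ).
So a_t = (μ t²/π²)^(1/3) = (5.153×10^8 × (78840)² / π²)^(1/3) = 6.8720×10^5 km.
Since a_t = (r₁ + r₂)/2, r₂ = 2a_t − r₁ = 2×6.8720×10^5 − 1.540×10^5 = 1.2204×10^6 km.

r₂ = 1.22×10^6 km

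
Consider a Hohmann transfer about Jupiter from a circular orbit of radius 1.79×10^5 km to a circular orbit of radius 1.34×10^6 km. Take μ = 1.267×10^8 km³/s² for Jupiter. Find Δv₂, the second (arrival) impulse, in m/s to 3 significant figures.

The Hohmann ellipse has a_t = (r₁ + r₂)/2 = 7.595×10^5 km.
Circular speed at r = 1.340×10^6 km: v_c = √(μ/r) = 9.724 km/s.
Vis-viva on the transfer ellipse at r = 1.340×10^6 km gives v_t = √[μ(2/r − 1/a_t)] = 4.721 km/s.
Δv₂ = |v_t − v_c| = |4.721 − 9.724| = 5.003 km/s.

Δv₂ = 5000 m/s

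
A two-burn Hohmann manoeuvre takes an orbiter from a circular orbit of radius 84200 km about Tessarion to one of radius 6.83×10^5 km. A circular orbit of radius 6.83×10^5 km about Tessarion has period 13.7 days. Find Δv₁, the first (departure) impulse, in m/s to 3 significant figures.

From Kepler's third law T² = 4π²r³/μ at r = 6.83×10^5 km, T = 13.7 days = 13.7 × 86400 s = 1.18368×10^6 s: μ = 4π²r³/T² = 8.97745×10^6 km³/s².
The Hohmann ellipse has a_t = (r₁ + r₂)/2 = 3.836×10^5 km.
Circular speed at r = 84200 km: v_c = √(μ/r) = 10.326 km/s.
Transfer-orbit speed at the same r (vis-viva, a = a_t): v_t = √[μ(2/r − 1/a_t)] = 13.778 km/s.
Δv₁ = |v_t − v_c| = |13.778 − 10.326| = 3.452 km/s.

Δv₁ = 3450 m/s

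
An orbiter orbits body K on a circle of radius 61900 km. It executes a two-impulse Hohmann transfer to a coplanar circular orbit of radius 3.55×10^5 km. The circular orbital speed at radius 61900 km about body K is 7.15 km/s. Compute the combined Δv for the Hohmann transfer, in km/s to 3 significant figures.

From the circular-orbit relation v² = μ/r at r = 61900 km: μ = v²r = (7.15)² × 61900 = 3.16448×10^6 km³/s².
Semi-major axis of the transfer orbit: a_t = (61900 + 3.550×10^5)/2 = 2.0845×10^5 km.
Circular speed at r₁: v₁ = √(μ/r₁) = √(3.16448×10^6/61900) = 7.15000 km/s.
Transfer-orbit speed at r₁ (v² = μ(2/r − 1/a)): v_p = √[μ(2/r₁ − 1/a_t)] = 9.33081 km/s.
First burn Δv₁ = |v_p − v₁| = 2.18081 km/s.
At r₂, v₂ = √(μ/r₂) = 2.98564 km/s.
Transfer-orbit speed at r₂: v_a = √[μ(2/r₂ − 1/a_t)] = 1.62698 km/s.
Second burn Δv₂ = |v₂ − v_a| = 1.35866 km/s.
Total Δv = Δv₁ + Δv₂ = 3.539 km/s.

Δv = 3.54 km/s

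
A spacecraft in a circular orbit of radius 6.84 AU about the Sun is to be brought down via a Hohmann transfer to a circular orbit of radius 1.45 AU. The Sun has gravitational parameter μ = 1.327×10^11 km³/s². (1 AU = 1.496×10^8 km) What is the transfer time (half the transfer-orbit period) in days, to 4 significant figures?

In km: r₁ = 6.84 × 1.496×10^8 = 1.023264×10^9 km; r₂ = 1.45 × 1.496×10^8 = 2.1692×10^8 km.
The Hohmann ellipse has a_t = (r₁ + r₂)/2 = 6.20092×10^8 km.
Transfer time t = π√(a_t³/μ) = π√((6.20092×10^8)³ / 1.327×10^11) = 1.3317×10^8 s.
Converting: 1.3317×10^8 s ÷ 86400 s/day = 1541 days.

t = 1541 days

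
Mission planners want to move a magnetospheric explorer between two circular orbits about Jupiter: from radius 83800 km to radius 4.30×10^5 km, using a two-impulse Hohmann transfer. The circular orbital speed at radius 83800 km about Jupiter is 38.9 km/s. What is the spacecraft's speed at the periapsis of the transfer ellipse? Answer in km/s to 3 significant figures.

v = 50.3 km/s

From the circular-orbit relation v² = μ/r at r = 83800 km: μ = v²r = (38.9)² × 83800 = 1.26807×10^8 km³/s².
The Hohmann ellipse has a_t = (r₁ + r₂)/2 = 2.569×10^5 km.
The periapsis of the transfer ellipse is at r = 83800 km.
From the vis-viva equation, v = √[μ(2/r − 1/a_t)] = 50.33 km/s.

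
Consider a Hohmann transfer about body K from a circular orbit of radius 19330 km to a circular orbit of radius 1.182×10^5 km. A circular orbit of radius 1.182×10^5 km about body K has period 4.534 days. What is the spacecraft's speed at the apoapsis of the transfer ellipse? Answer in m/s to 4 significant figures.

v = 1005 m/s

From Kepler's third law T² = 4π²r³/μ at r = 1.182×10^5 km, T = 4.534 days = 4.534 × 86400 s = 3.917376×10^5 s: μ = 4π²r³/T² = 4.24836×10^5 km³/s².
Transfer-ellipse semi-major axis a_t = (r₁ + r₂)/2 = (19330 + 1.182×10^5)/2 = 68765 km.
At apoapsis, r = 1.182×10^5 km.
From the vis-viva equation, v = √[μ(2/r − 1/a_t)] = 1.005 km/s.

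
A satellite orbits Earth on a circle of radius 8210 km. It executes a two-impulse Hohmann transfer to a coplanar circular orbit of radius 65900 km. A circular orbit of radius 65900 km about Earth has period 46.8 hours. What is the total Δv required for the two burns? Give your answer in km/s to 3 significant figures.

From Kepler's third law T² = 4π²r³/μ at r = 65900 km, T = 46.8 hours = 46.8 × 3600 s = 1.6848×10^5 s: μ = 4π²r³/T² = 3.98033×10^5 km³/s².
Transfer-ellipse semi-major axis a_t = (r₁ + r₂)/2 = (8210 + 65900)/2 = 37055 km.
At r₁ the circular-orbit speed is v₁ = √(μ/r₁) = 6.962866 km/s.
Transfer-orbit speed at r₁ (vis-viva): v_p = √[μ(2/r₁ − 1/a_t)] = 9.285544 km/s.
First burn Δv₁ = |v_p − v₁| = 2.32268 km/s.
At r₂, v₂ = √(μ/r₂) = 2.45763 km/s.
Transfer-orbit speed at r₂: v_a = √[μ(2/r₂ − 1/a_t)] = 1.15682 km/s.
Second burn Δv₂ = |v₂ − v_a| = 1.30081 km/s.
Total Δv = Δv₁ + Δv₂ = 3.623 km/s.

Δv = 3.62 km/s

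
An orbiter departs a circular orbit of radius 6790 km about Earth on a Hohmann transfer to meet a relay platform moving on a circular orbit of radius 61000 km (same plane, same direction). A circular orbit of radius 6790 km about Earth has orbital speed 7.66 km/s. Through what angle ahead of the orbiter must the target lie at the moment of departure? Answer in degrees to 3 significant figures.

φ = 105°

From the circular-orbit relation v² = μ/r at r = 6790 km: μ = v²r = (7.66)² × 6790 = 3.98407×10^5 km³/s².
Semi-major axis of the transfer orbit: a_t = (6790 + 61000)/2 = 33895 km.
The half-period of the transfer ellipse is t = π√(a_t³/μ) = 31059.2 s.
Target angular speed ω₂ = √(μ/r₂³) = 4.18956×10^-5 rad/s.
Angle swept by the target during transfer: ω₂·t = 1.30124 rad = 74.56°.
The orbiter traverses 180° on the transfer ellipse, so the target must lead by 180° − 74.56° = 105°.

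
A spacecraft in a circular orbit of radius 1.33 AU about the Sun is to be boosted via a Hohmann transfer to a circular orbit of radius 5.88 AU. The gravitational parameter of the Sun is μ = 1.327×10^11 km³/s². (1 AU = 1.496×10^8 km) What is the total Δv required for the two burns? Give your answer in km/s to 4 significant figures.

Δv = 11.98 km/s

In km: r₁ = 1.33 × 1.496×10^8 = 1.98968×10^8 km; r₂ = 5.88 × 1.496×10^8 = 8.79648×10^8 km.
Semi-major axis of the transfer orbit: a_t = (1.98968×10^8 + 8.79648×10^8)/2 = 5.39308×10^8 km.
Circular speed at r₁: v₁ = √(μ/r₁) = √(1.327×10^11/1.98968×10^8) = 25.825 km/s.
On the transfer ellipse at r₁, vis-viva gives v_p = √[μ(2/r₁ − 1/a_t)] = 32.982 km/s.
First burn Δv₁ = |v_p − v₁| = 7.157 km/s.
Circular speed at r₂: v₂ = √(μ/r₂) = 12.282 km/s.
Transfer-orbit speed at r₂: v_a = √[μ(2/r₂ − 1/a_t)] = 7.4603 km/s.
Second burn Δv₂ = |v₂ − v_a| = 4.822 km/s.
Δv = Δv₁ + Δv₂ = 7.157 + 4.822 = 11.98 km/s.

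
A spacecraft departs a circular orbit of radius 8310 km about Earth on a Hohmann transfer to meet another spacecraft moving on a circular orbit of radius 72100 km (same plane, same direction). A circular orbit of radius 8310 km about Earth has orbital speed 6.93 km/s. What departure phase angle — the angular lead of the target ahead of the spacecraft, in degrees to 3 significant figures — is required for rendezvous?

From the circular-orbit relation v² = μ/r at r = 8310 km: μ = v²r = (6.93)² × 8310 = 3.99087×10^5 km³/s².
Transfer-ellipse semi-major axis a_t = (r₁ + r₂)/2 = (8310 + 72100)/2 = 40205 km.
Transfer time t = π√(a_t³/μ) = 40090 s.
Target angular speed ω₂ = √(μ/r₂³) = 3.2631×10^-5 rad/s.
Angle swept by the target during transfer: ω₂·t = 1.3082 rad = 74.95°.
Arrival is 180° from departure on the ellipse, so φ = 180° − 74.95° = 105°.

φ = 105°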